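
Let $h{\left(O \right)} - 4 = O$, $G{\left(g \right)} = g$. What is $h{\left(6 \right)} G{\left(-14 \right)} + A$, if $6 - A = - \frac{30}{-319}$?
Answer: $- \frac{42776}{319} \approx -134.09$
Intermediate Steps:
$h{\left(O \right)} = 4 + O$
$A = \frac{1884}{319}$ ($A = 6 - - \frac{30}{-319} = 6 - \left(-30\right) \left(- \frac{1}{319}\right) = 6 - \frac{30}{319} = \frac{1884}{319} \approx 5.906$)
$h{\left(6 \right)} G{\left(-14 \right)} + A = \left(4 + 6\right) \left(-14\right) + \frac{1884}{319} = 10 \left(-14\right) + \frac{1884}{319} = -140 + \frac{1884}{319} = - \frac{42776}{319}$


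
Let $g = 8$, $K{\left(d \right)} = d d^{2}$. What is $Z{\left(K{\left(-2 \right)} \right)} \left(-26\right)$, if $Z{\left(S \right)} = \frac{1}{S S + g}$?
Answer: $- \frac{13}{36} \approx -0.36111$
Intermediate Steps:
$K{\left(d \right)} = d^{3}$
$Z{\left(S \right)} = \frac{1}{8 + S^{2}}$ ($Z{\left(S \right)} = \frac{1}{S S + 8} = \frac{1}{S^{2} + 8} = \frac{1}{8 + S^{2}}$)
$Z{\left(K{\left(-2 \right)} \right)} \left(-26\right) = \frac{1}{8 + \left(\left(-2\right)^{3}\right)^{2}} \left(-26\right) = \frac{1}{8 + \left(-8\right)^{2}} \left(-26\right) = \frac{1}{8 + 64} \left(-26\right) = \frac{1}{72} \left(-26\right) = - \frac{13}{36}$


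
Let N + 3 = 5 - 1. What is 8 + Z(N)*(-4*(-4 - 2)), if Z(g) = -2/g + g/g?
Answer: -16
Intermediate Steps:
N = 1 (N = -3 + (5 - 1) = -3 + 4 = 1)
Z(g) = 1 - 2/g (Z(g) = -2/g + 1 = 1 - 2/g)
8 + Z(N)*(-4*(-4 - 2)) = 8 + ((-2 + 1)/1)*(-4*(-4 - 2)) = 8 + (1*(-1))*(-4*(-6)) = 8 - 1*24 = 8 - 24 = -16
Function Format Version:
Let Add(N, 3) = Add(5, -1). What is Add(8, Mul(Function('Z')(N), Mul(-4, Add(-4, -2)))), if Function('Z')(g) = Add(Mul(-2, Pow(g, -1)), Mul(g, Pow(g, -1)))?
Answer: -16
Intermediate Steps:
N = 1 (N = Add(-3, Add(5, -1)) = Add(-3, 4) = 1)
Function('Z')(g) = Add(1, Mul(-2, Pow(g, -1))) (Function('Z')(g) = Add(Mul(-2, Pow(g, -1)), 1) = Add(1, Mul(-2, Pow(g, -1))))
Add(8, Mul(Function('Z')(N), Mul(-4, Add(-4, -2)))) = Add(8, Mul(Mul(Pow(1, -1), Add(-2, 1)), Mul(-4, Add(-4, -2)))) = Add(8, Mul(Mul(1, -1), Mul(-4, -6))) = Add(8, Mul(-1, 24)) = Add(8, -24) = -16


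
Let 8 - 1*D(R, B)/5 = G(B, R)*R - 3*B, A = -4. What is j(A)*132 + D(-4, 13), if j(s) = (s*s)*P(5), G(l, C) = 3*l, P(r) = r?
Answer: 11575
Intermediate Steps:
D(R, B) = 40 + 15*B - 15*B*R (D(R, B) = 40 - 5*((3*B)*R - 3*B) = 40 - 5*(3*B*R - 3*B) = 40 - 5*(-3*B + 3*B*R) = 40 + (15*B - 15*B*R) = 40 + 15*B - 15*B*R)
j(s) = 5*s² (j(s) = (s*s)*5 = s²*5 = 5*s²)
j(A)*132 + D(-4, 13) = (5*(-4)²)*132 + (40 + 15*13 - 15*13*(-4)) = (5*16)*132 + (40 + 195 + 780) = 80*132 + 1015 = 10560 + 1015 = 11575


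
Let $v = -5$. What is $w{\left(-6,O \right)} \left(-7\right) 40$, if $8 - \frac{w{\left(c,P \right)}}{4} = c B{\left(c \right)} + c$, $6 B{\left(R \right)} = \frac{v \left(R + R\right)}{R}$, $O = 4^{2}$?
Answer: $-4480$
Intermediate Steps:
$O = 16$
$B{\left(R \right)} = - \frac{5}{3}$ ($B{\left(R \right)} = \frac{- 5 \left(R + R\right) \frac{1}{R}}{6} = \frac{- 5 \cdot 2 R \frac{1}{R}}{6} = \frac{- 10 R \frac{1}{R}}{6} = \frac{1}{6} \left(-10\right) = - \frac{5}{3}$)
$w{\left(c,P \right)} = 32 + \frac{8 c}{3}$ ($w{\left(c,P \right)} = 32 - 4 \left(c \left(- \frac{5}{3}\right) + c\right) = 32 - 4 \left(- \frac{5 c}{3} + c\right) = 32 - 4 \left(- \frac{2 c}{3}\right) = 32 + \frac{8 c}{3}$)
$w{\left(-6,O \right)} \left(-7\right) 40 = \left(32 + \frac{8}{3} \left(-6\right)\right) \left(-7\right) 40 = \left(32 - 16\right) \left(-7\right) 40 = 16 \left(-7\right) 40 = \left(-112\right) 40 = -4480$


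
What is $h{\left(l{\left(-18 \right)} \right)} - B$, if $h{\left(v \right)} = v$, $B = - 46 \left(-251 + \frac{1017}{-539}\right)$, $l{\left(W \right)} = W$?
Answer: $- \frac{6279778}{539} \approx -11651.0$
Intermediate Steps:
$B = \frac{6270076}{539}$ ($B = - 46 \left(-251 + 1017 \left(- \frac{1}{539}\right)\right) = - 46 \left(-251 - \frac{1017}{539}\right) = \left(-46\right) \left(- \frac{136306}{539}\right) = \frac{6270076}{539} \approx 11633.0$)
$h{\left(l{\left(-18 \right)} \right)} - B = -18 - \frac{6270076}{539} = - \frac{6279778}{539}$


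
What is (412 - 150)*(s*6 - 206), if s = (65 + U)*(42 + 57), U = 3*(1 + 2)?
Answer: 11462500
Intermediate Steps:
U = 9 (U = 3*3 = 9)
s = 7326 (s = (65 + 9)*(42 + 57) = 74*99 = 7326)
(412 - 150)*(s*6 - 206) = (412 - 150)*(7326*6 - 206) = 262*(43956 - 206) = 262*43750 = 11462500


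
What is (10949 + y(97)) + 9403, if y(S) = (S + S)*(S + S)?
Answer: 57988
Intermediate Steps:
y(S) = 4*S² (y(S) = (2*S)*(2*S) = 4*S²)
(10949 + y(97)) + 9403 = (10949 + 4*97²) + 9403 = (10949 + 4*9409) + 9403 = (10949 + 37636) + 9403 = 48585 + 9403 = 57988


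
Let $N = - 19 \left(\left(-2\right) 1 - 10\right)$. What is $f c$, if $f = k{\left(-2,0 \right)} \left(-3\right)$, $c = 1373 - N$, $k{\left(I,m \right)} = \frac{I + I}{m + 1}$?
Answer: $13740$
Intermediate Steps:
$k{\left(I,m \right)} = \frac{2 I}{1 + m}$
$N = 228$ ($N = - 19 \left(-2 - 10\right) = \left(-19\right) \left(-12\right) = 228$)
$c = 1145$ ($c = 1373 - 228 = 1145$)
$f = 12$ ($f = 2 \left(-2\right) \frac{1}{1 + 0} \left(-3\right) = 2 \left(-2\right) 1^{-1} \left(-3\right) = 2 \left(-2\right) 1 \left(-3\right) = \left(-4\right) \left(-3\right) = 12$)
$f c = 12 \cdot 1145 = 13740$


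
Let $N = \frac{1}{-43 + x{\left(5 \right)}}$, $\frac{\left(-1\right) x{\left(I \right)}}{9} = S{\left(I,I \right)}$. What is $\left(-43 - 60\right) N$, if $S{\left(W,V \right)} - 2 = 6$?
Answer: $\frac{103}{115} \approx 0.89565$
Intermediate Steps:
$S{\left(W,V \right)} = 8$ ($S{\left(W,V \right)} = 2 + 6 = 8$)
$x{\left(I \right)} = -72$ ($x{\left(I \right)} = \left(-9\right) 8 = -72$)
$N = - \frac{1}{115}$ ($N = \frac{1}{-43 - 72} = \frac{1}{-115} = - \frac{1}{115} \approx -0.0086956$)
$\left(-43 - 60\right) N = \left(-43 - 60\right) \left(- \frac{1}{115}\right) = \left(-103\right) \left(- \frac{1}{115}\right) = \frac{103}{115}$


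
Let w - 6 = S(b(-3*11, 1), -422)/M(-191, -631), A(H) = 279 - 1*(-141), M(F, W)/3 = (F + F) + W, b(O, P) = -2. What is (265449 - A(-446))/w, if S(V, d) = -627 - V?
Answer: 805423131/18859 ≈ 42708.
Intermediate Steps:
M(F, W) = 3*W + 6*F (M(F, W) = 3*((F + F) + W) = 3*(2*F + W) = 3*(W + 2*F) = 3*W + 6*F)
A(H) = 420 (A(H) = 279 + 141 = 420)
w = 18859/3039 (w = 6 + (-627 - 1*(-2))/(3*(-631) + 6*(-191)) = 6 + (-627 + 2)/(-1893 - 1146) = 6 - 625/(-3039) = 6 - 625*(-1/3039) = 6 + 625/3039 = 18859/3039 ≈ 6.2057)
(265449 - A(-446))/w = (265449 - 1*420)/(18859/3039) = (265449 - 420)*(3039/18859) = 265029*(3039/18859) = 805423131/18859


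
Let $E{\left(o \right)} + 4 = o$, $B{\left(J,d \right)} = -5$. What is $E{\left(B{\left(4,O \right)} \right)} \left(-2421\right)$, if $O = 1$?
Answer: $21789$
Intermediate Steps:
$E{\left(o \right)} = -4 + o$
$E{\left(B{\left(4,O \right)} \right)} \left(-2421\right) = \left(-4 - 5\right) \left(-2421\right) = \left(-9\right) \left(-2421\right) = 21789$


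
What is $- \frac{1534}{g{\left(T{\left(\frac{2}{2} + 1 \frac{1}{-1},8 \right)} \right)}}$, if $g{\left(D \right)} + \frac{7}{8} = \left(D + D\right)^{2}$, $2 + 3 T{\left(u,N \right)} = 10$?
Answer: $- \frac{110448}{1985} \approx -55.641$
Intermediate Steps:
$T{\left(u,N \right)} = \frac{8}{3}$ ($T{\left(u,N \right)} = - \frac{2}{3} + \frac{1}{3} \cdot 10 = - \frac{2}{3} + \frac{10}{3} = \frac{8}{3}$)
$g{\left(D \right)} = - \frac{7}{8} + 4 D^{2}$ ($g{\left(D \right)} = - \frac{7}{8} + \left(D + D\right)^{2} = - \frac{7}{8} + \left(2 D\right)^{2} = - \frac{7}{8} + 4 D^{2}$)
$- \frac{1534}{g{\left(T{\left(\frac{2}{2} + 1 \frac{1}{-1},8 \right)} \right)}} = - \frac{1534}{- \frac{7}{8} + 4 \left(\frac{8}{3}\right)^{2}} = - \frac{1534}{- \frac{7}{8} + 4 \cdot \frac{64}{9}} = - \frac{1534}{- \frac{7}{8} + \frac{256}{9}} = - \frac{1534}{\frac{1985}{72}} = \left(-1534\right) \frac{72}{1985} = - \frac{110448}{1985}$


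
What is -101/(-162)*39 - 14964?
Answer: -806743/54 ≈ -14940.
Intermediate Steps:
-101/(-162)*39 - 14964 = -101*(-1/162)*39 - 14964 = (101/162)*39 - 14964 = 1313/54 - 14964 = -806743/54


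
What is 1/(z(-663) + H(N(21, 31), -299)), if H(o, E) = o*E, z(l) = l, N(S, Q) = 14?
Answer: -1/4849 ≈ -0.00020623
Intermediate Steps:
H(o, E) = E*o
1/(z(-663) + H(N(21, 31), -299)) = 1/(-663 - 299*14) = 1/(-663 - 4186) = 1/(-4849) = -1/4849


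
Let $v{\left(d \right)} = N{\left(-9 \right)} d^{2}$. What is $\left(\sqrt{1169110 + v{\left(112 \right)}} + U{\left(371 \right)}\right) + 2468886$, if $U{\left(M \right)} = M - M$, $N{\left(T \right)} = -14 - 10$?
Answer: $2468886 + 11 \sqrt{7174} \approx 2.4698 \cdot 10^{6}$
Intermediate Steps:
$N{\left(T \right)} = -24$
$U{\left(M \right)} = 0$
$v{\left(d \right)} = - 24 d^{2}$
$\left(\sqrt{1169110 + v{\left(112 \right)}} + U{\left(371 \right)}\right) + 2468886 = \left(\sqrt{1169110 - 24 \cdot 112^{2}} + 0\right) + 2468886 = \left(\sqrt{1169110 - 301056} + 0\right) + 2468886 = \left(\sqrt{868054} + 0\right) + 2468886 = \left(11 \sqrt{7174} + 0\right) + 2468886 = 11 \sqrt{7174} + 2468886 = 2468886 + 11 \sqrt{7174}$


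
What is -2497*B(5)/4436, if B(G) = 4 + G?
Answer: -22473/4436 ≈ -5.0660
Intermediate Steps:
-2497*B(5)/4436 = -2497/(4436/(4 + 5)) = -2497/(4436/9) = -2497/(4436*(⅑)) = -2497/4436/9 = -2497*9/4436 = -22473/4436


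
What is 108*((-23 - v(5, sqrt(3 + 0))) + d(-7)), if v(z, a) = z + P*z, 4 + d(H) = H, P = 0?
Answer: -4212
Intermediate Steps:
d(H) = -4 + H
v(z, a) = z (v(z, a) = z + 0*z = z + 0 = z)
108*((-23 - v(5, sqrt(3 + 0))) + d(-7)) = 108*((-23 - 1*5) + (-4 - 7)) = 108*((-23 - 5) - 11) = 108*(-28 - 11) = 108*(-39) = -4212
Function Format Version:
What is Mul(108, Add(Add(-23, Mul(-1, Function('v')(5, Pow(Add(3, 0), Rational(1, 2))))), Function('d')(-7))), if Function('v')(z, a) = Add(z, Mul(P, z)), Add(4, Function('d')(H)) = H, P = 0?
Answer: -4212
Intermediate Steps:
Function('d')(H) = Add(-4, H)
Function('v')(z, a) = z (Function('v')(z, a) = Add(z, Mul(0, z)) = Add(z, 0) = z)
Mul(108, Add(Add(-23, Mul(-1, Function('v')(5, Pow(Add(3, 0), Rational(1, 2))))), Function('d')(-7))) = Mul(108, Add(Add(-23, Mul(-1, 5)), Add(-4, -7))) = Mul(108, Add(Add(-23, -5), -11)) = Mul(108, Add(-28, -11)) = Mul(108, -39) = -4212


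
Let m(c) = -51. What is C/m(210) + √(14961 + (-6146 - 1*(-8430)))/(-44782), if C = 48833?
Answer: -48833/51 - √17245/44782 ≈ -957.51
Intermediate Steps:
C/m(210) + √(14961 + (-6146 - 1*(-8430)))/(-44782) = 48833/(-51) + √(14961 + (-6146 - 1*(-8430)))/(-44782) = 48833*(-1/51) + √(14961 + (-6146 + 8430))*(-1/44782) = -48833/51 + √(14961 + 2284)*(-1/44782) = -48833/51 + √17245*(-1/44782) = -48833/51 - √17245/44782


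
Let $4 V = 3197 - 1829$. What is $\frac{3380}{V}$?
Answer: $\frac{1690}{171} \approx 9.883$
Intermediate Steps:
$V = 342$ ($V = \frac{3197 - 1829}{4} = \frac{1}{4} \cdot 1368 = 342$)
$\frac{3380}{V} = \frac{3380}{342} = 3380 \cdot \frac{1}{342} = \frac{1690}{171}$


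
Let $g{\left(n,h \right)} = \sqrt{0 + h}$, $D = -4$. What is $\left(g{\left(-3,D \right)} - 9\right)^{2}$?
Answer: $77 - 36 i \approx 77.0 - 36.0 i$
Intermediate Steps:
$g{\left(n,h \right)} = \sqrt{h}$
$\left(g{\left(-3,D \right)} - 9\right)^{2} = \left(\sqrt{-4} - 9\right)^{2} = \left(2 i - 9\right)^{2} = \left(-9 + 2 i\right)^{2}$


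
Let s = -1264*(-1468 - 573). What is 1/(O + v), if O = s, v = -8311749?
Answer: -1/5731925 ≈ -1.7446e-7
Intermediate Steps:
s = 2579824 (s = -1264*(-2041) = 2579824)
O = 2579824
1/(O + v) = 1/(2579824 - 8311749) = 1/(-5731925) = -1/5731925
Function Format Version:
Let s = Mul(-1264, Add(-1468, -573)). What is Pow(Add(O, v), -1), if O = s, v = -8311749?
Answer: Rational(-1, 5731925) ≈ -1.7446e-7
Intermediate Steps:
s = 2579824 (s = Mul(-1264, -2041) = 2579824)
O = 2579824
Pow(Add(O, v), -1) = Pow(Add(2579824, -8311749), -1) = Pow(-5731925, -1) = Rational(-1, 5731925)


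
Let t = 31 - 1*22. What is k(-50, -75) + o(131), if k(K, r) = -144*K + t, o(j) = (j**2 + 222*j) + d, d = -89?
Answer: 53363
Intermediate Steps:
o(j) = -89 + j**2 + 222*j (o(j) = (j**2 + 222*j) - 89 = -89 + j**2 + 222*j)
t = 9 (t = 31 - 22 = 9)
k(K, r) = 9 - 144*K (k(K, r) = -144*K + 9 = 9 - 144*K)
k(-50, -75) + o(131) = (9 - 144*(-50)) + (-89 + 131**2 + 222*131) = (9 + 7200) + (-89 + 17161 + 29082) = 7209 + 46154 = 53363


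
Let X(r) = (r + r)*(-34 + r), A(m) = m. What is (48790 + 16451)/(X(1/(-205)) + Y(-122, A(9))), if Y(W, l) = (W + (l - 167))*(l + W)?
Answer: 913917675/443228314 ≈ 2.0620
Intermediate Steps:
X(r) = 2*r*(-34 + r) (X(r) = (2*r)*(-34 + r) = 2*r*(-34 + r))
Y(W, l) = (W + l)*(-167 + W + l) (Y(W, l) = (W + (-167 + l))*(W + l) = (-167 + W + l)*(W + l) = (W + l)*(-167 + W + l))
(48790 + 16451)/(X(1/(-205)) + Y(-122, A(9))) = (48790 + 16451)/(2*(-34 + 1/(-205))/(-205) + ((-122)² + 9² - 167*(-122) - 167*9 + 2*(-122)*9)) = 65241/(2*(-1/205)*(-34 - 1/205) + (14884 + 81 + 20374 - 1503 - 2196)) = 65241/(2*(-1/205)*(-6971/205) + 31640) = 65241/(13942/42025 + 31640) = 65241/(1329684942/42025) = 65241*(42025/1329684942) = 913917675/443228314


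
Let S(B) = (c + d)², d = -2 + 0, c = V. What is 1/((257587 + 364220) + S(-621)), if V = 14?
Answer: 1/621951 ≈ 1.6078e-6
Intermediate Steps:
c = 14
d = -2
S(B) = 144 (S(B) = (14 - 2)² = 12² = 144)
1/((257587 + 364220) + S(-621)) = 1/((257587 + 364220) + 144) = 1/(621807 + 144) = 1/621951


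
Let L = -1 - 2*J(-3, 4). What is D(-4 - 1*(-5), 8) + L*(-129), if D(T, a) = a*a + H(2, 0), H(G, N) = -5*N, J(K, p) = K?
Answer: -581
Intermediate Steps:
L = 5 (L = -1 - 2*(-3) = -1 + 6 = 5)
D(T, a) = a² (D(T, a) = a*a - 5*0 = a² + 0 = a²)
D(-4 - 1*(-5), 8) + L*(-129) = 8² + 5*(-129) = 64 - 645 = -581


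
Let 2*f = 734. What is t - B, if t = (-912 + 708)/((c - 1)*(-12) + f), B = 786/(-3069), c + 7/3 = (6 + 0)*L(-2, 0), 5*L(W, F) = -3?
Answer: -453698/2302773 ≈ -0.19702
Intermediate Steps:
f = 367 (f = (½)*734 = 367)
L(W, F) = -⅗ (L(W, F) = (⅕)*(-3) = -⅗)
c = -89/15 (c = -7/3 + (6 + 0)*(-⅗) = -7/3 + 6*(-⅗) = -7/3 - 18/5 = -89/15 ≈ -5.9333)
B = -262/1023 (B = 786*(-1/3069) = -262/1023 ≈ -0.25611)
t = -1020/2251 (t = (-912 + 708)/((-89/15 - 1)*(-12) + 367) = -204/(-104/15*(-12) + 367) = -204/(416/5 + 367) = -204/2251/5 = -204*5/2251 = -1020/2251 ≈ -0.45313)
t - B = -1020/2251 - 1*(-262/1023) = -1020/2251 + 262/1023 = -453698/2302773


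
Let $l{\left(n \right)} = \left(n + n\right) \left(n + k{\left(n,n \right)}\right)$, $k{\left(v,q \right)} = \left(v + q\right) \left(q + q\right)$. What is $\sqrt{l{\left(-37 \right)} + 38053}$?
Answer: $i \sqrt{364433} \approx 603.68 i$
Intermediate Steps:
$k{\left(v,q \right)} = 2 q \left(q + v\right)$ ($k{\left(v,q \right)} = \left(q + v\right) 2 q = 2 q \left(q + v\right)$)
$l{\left(n \right)} = 2 n \left(n + 4 n^{2}\right)$ ($l{\left(n \right)} = \left(n + n\right) \left(n + 2 n \left(n + n\right)\right) = 2 n \left(n + 2 n 2 n\right) = 2 n \left(n + 4 n^{2}\right)$)
$\sqrt{l{\left(-37 \right)} + 38053} = \sqrt{\left(-37\right)^{2} \left(2 + 8 \left(-37\right)\right) + 38053} = \sqrt{1369 \left(2 - 296\right) + 38053} = \sqrt{1369 \left(-294\right) + 38053} = \sqrt{-402486 + 38053} = \sqrt{-364433} = i \sqrt{364433}$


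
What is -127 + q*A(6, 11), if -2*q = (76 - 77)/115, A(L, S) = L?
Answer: -14602/115 ≈ -126.97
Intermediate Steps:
q = 1/230 (q = -(76 - 77)/(2*115) = -(-1)/(2*115) = -½*(-1/115) = 1/230 ≈ 0.0043478)
-127 + q*A(6, 11) = -127 + (1/230)*6 = -127 + 3/115 = -14602/115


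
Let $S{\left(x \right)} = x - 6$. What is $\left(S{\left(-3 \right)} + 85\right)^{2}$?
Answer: $5776$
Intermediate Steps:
$S{\left(x \right)} = -6 + x$ ($S{\left(x \right)} = x - 6 = -6 + x$)
$\left(S{\left(-3 \right)} + 85\right)^{2} = \left(\left(-6 - 3\right) + 85\right)^{2} = \left(-9 + 85\right)^{2} = 76^{2} = 5776$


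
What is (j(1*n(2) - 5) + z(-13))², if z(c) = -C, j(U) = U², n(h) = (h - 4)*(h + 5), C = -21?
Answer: 145924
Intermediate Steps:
n(h) = (-4 + h)*(5 + h)
z(c) = 21 (z(c) = -1*(-21) = 21)
(j(1*n(2) - 5) + z(-13))² = ((1*(-20 + 2 + 2²) - 5)² + 21)² = ((1*(-20 + 2 + 4) - 5)² + 21)² = ((1*(-14) - 5)² + 21)² = ((-14 - 5)² + 21)² = ((-19)² + 21)² = (361 + 21)² = 382² = 145924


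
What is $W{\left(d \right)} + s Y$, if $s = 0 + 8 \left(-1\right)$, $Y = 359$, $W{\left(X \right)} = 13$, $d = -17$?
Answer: $-2859$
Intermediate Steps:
$s = -8$ ($s = 0 - 8 = -8$)
$W{\left(d \right)} + s Y = 13 - 2872 = -2859$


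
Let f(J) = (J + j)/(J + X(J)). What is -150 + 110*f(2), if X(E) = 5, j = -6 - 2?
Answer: -1710/7 ≈ -244.29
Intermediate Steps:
j = -8
f(J) = (-8 + J)/(5 + J) (f(J) = (J - 8)/(J + 5) = (-8 + J)/(5 + J))
-150 + 110*f(2) = -150 + 110*((-8 + 2)/(5 + 2)) = -150 + 110*(-6/7) = -150 - 660/7 = -1710/7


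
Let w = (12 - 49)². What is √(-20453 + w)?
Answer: 2*I*√4771 ≈ 138.14*I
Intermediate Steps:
w = 1369 (w = (-37)² = 1369)
√(-20453 + w) = √(-20453 + 1369) = √(-19084) = 2*I*√4771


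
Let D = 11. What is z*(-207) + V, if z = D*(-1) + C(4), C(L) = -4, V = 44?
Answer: 3149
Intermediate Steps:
z = -15 (z = 11*(-1) - 4 = -11 - 4 = -15)
z*(-207) + V = -15*(-207) + 44 = 3105 + 44 = 3149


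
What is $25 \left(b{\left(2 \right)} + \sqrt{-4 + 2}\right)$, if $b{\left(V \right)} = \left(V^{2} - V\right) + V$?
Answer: $100 + 25 i \sqrt{2} \approx 100.0 + 35.355 i$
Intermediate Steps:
$b{\left(V \right)} = V^{2}$
$25 \left(b{\left(2 \right)} + \sqrt{-4 + 2}\right) = 25 \left(2^{2} + \sqrt{-4 + 2}\right) = 25 \left(4 + \sqrt{-2}\right) = 25 \left(4 + i \sqrt{2}\right) = 100 + 25 i \sqrt{2}$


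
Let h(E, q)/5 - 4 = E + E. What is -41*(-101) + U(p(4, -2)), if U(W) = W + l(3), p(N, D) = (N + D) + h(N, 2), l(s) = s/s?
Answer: 4204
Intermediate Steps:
l(s) = 1
h(E, q) = 20 + 10*E (h(E, q) = 20 + 5*(E + E) = 20 + 5*(2*E) = 20 + 10*E)
p(N, D) = 20 + D + 11*N (p(N, D) = (N + D) + (20 + 10*N) = (D + N) + (20 + 10*N) = 20 + D + 11*N)
U(W) = 1 + W (U(W) = W + 1 = 1 + W)
-41*(-101) + U(p(4, -2)) = -41*(-101) + (1 + (20 - 2 + 11*4)) = 4141 + (1 + (20 - 2 + 44)) = 4141 + (1 + 62) = 4141 + 63 = 4204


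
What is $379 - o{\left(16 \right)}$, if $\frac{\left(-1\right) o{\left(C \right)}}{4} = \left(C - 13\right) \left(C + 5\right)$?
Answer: $631$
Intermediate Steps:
$o{\left(C \right)} = - 4 \left(-13 + C\right) \left(5 + C\right)$ ($o{\left(C \right)} = - 4 \left(C - 13\right) \left(C + 5\right) = - 4 \left(-13 + C\right) \left(5 + C\right)$)
$379 - o{\left(16 \right)} = 379 - \left(260 - 4 \cdot 16^{2} + 32 \cdot 16\right) = 379 - \left(260 - 1024 + 512\right) = 379 - -252 = 379 + 252 = 631$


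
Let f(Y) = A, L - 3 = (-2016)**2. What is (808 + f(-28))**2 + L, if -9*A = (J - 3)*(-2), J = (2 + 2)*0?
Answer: 42444415/9 ≈ 4.7160e+6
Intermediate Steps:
L = 4064259 (L = 3 + (-2016)**2 = 3 + 4064256 = 4064259)
J = 0 (J = 4*0 = 0)
A = -2/3 (A = -(0 - 3)*(-2)/9 = -(-1)*(-2)/3 = -1/9*6 = -2/3 ≈ -0.66667)
f(Y) = -2/3
(808 + f(-28))**2 + L = (808 - 2/3)**2 + 4064259 = (2422/3)**2 + 4064259 = 5866084/9 + 4064259 = 42444415/9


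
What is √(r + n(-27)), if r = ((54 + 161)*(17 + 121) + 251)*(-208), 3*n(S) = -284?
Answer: 2*I*√14003241/3 ≈ 2494.7*I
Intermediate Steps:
n(S) = -284/3 (n(S) = (⅓)*(-284) = -284/3)
r = -6223568 (r = (215*138 + 251)*(-208) = (29670 + 251)*(-208) = 29921*(-208) = -6223568)
√(r + n(-27)) = √(-6223568 - 284/3) = √(-18670988/3) = 2*I*√14003241/3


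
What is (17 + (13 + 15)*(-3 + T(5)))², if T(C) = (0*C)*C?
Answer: 4489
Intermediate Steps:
T(C) = 0 (T(C) = 0*C = 0)
(17 + (13 + 15)*(-3 + T(5)))² = (17 + (13 + 15)*(-3 + 0))² = (17 + 28*(-3))² = (17 - 84)² = (-67)² = 4489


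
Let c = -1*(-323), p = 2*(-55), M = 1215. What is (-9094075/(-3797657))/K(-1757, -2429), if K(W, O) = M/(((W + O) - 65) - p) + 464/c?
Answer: 12163716357725/5806537802203 ≈ 2.0948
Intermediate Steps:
p = -110
c = 323
K(W, O) = 464/323 + 1215/(45 + O + W) (K(W, O) = 1215/(((W + O) - 65) - 1*(-110)) + 464/323 = 1215/(((O + W) - 65) + 110) + 464*(1/323) = 1215/((-65 + O + W) + 110) + 464/323 = 1215/(45 + O + W) + 464/323 = 464/323 + 1215/(45 + O + W))
(-9094075/(-3797657))/K(-1757, -2429) = (-9094075/(-3797657))/(((413325 + 464*(-2429) + 464*(-1757))/(323*(45 - 2429 - 1757)))) = (-9094075*(-1/3797657))/(((1/323)*(413325 - 1127056 - 815248)/(-4141))) = 9094075/(3797657*(((1/323)*(-1/4141)*(-1528979)))) = 9094075/(3797657*(1528979/1337543)) = (9094075/3797657)*(1337543/1528979) = 12163716357725/5806537802203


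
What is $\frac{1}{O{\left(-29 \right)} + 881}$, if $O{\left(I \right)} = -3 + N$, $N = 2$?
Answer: $\frac{1}{880} \approx 0.0011364$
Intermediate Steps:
$O{\left(I \right)} = -1$ ($O{\left(I \right)} = -3 + 2 = -1$)
$\frac{1}{O{\left(-29 \right)} + 881} = \frac{1}{-1 + 881} = \frac{1}{880}$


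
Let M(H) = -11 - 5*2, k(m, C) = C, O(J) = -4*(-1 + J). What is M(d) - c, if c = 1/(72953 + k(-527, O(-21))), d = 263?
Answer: -1533862/73041 ≈ -21.000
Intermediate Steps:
O(J) = 4 - 4*J
M(H) = -21 (M(H) = -11 - 10 = -21)
c = 1/73041 (c = 1/(72953 + (4 - 4*(-21))) = 1/(72953 + (4 + 84)) = 1/(72953 + 88) = 1/73041 ≈ 1.3691e-5)
M(d) - c = -21 - 1*1/73041 = -21 - 1/73041 = -1533862/73041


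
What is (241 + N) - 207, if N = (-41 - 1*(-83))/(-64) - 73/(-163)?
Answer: 176257/5216 ≈ 33.792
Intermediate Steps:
N = -1087/5216 (N = (-41 + 83)*(-1/64) - 73*(-1/163) = 42*(-1/64) + 73/163 = -21/32 + 73/163 = -1087/5216 ≈ -0.20840)
(241 + N) - 207 = (241 - 1087/5216) - 207 = 1255969/5216 - 207 = 176257/5216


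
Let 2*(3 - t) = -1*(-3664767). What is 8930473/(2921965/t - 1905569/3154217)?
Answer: -103231369043467905801/25416478306819 ≈ -4.0616e+6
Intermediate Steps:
t = -3664761/2 (t = 3 - (-1)*(-3664767)/2 = 3 - ½*3664767 = 3 - 3664767/2 = -3664761/2 ≈ -1.8324e+6)
8930473/(2921965/t - 1905569/3154217) = 8930473/(2921965/(-3664761/2) - 1905569/3154217) = 8930473/(2921965*(-2/3664761) - 1905569*1/3154217) = 8930473/(-5843930/3664761 - 1905569/3154217) = 8930473/(-25416478306819/11559451447137) = 8930473*(-11559451447137/25416478306819) = -103231369043467905801/25416478306819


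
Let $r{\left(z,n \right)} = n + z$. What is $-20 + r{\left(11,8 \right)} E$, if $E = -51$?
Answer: $-989$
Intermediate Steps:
$-20 + r{\left(11,8 \right)} E = -20 + \left(8 + 11\right) \left(-51\right) = -20 + 19 \left(-51\right) = -20 - 969 = -989$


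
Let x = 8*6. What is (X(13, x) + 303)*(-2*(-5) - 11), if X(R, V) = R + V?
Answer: -364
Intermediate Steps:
x = 48
(X(13, x) + 303)*(-2*(-5) - 11) = ((13 + 48) + 303)*(-2*(-5) - 11) = (61 + 303)*(10 - 11) = 364*(-1) = -364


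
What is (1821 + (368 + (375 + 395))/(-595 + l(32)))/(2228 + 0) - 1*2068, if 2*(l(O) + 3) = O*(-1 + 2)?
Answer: -670127161/324174 ≈ -2067.2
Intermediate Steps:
l(O) = -3 + O/2 (l(O) = -3 + (O*(-1 + 2))/2 = -3 + (O*1)/2 = -3 + O/2)
(1821 + (368 + (375 + 395))/(-595 + l(32)))/(2228 + 0) - 1*2068 = (1821 + (368 + (375 + 395))/(-595 + (-3 + (1/2)*32)))/(2228 + 0) - 1*2068 = (1821 + (368 + 770)/(-595 + (-3 + 16)))/2228 - 2068 = (1821 + 1138/(-595 + 13))*(1/2228) - 2068 = (1821 + 1138/(-582))*(1/2228) - 2068 = (1821 + 1138*(-1/582))*(1/2228) - 2068 = (1821 - 569/291)*(1/2228) - 2068 = (529342/291)*(1/2228) - 2068 = 264671/324174 - 2068 = -670127161/324174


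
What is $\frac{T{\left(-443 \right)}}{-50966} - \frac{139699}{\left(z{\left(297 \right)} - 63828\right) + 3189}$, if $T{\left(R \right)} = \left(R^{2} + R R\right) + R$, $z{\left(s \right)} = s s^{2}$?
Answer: $- \frac{2563607896526}{333030115311} \approx -7.6978$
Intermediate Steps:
$z{\left(s \right)} = s^{3}$
$T{\left(R \right)} = R + 2 R^{2}$ ($T{\left(R \right)} = \left(R^{2} + R^{2}\right) + R = 2 R^{2} + R = R + 2 R^{2}$)
$\frac{T{\left(-443 \right)}}{-50966} - \frac{139699}{\left(z{\left(297 \right)} - 63828\right) + 3189} = \frac{\left(-443\right) \left(1 + 2 \left(-443\right)\right)}{-50966} - \frac{139699}{\left(297^{3} - 63828\right) + 3189} = - 443 \left(1 - 886\right) \left(- \frac{1}{50966}\right) - \frac{139699}{\left(26198073 - 63828\right) + 3189} = \left(-443\right) \left(-885\right) \left(- \frac{1}{50966}\right) - \frac{139699}{26134245 + 3189} = 392055 \left(- \frac{1}{50966}\right) - \frac{139699}{26137434} = - \frac{392055}{50966} - \frac{139699}{26137434} = - \frac{2563607896526}{333030115311}$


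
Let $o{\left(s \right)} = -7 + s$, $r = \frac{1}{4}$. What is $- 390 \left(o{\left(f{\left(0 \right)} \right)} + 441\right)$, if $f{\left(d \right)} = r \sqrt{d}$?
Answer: $-169260$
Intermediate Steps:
$r = \frac{1}{4} \approx 0.25$
$f{\left(d \right)} = \frac{\sqrt{d}}{4}$
$- 390 \left(o{\left(f{\left(0 \right)} \right)} + 441\right) = - 390 \left(\left(-7 + \frac{\sqrt{0}}{4}\right) + 441\right) = - 390 \left(\left(-7 + \frac{1}{4} \cdot 0\right) + 441\right) = - 390 \left(\left(-7 + 0\right) + 441\right) = - 390 \left(-7 + 441\right) = \left(-390\right) 434 = -169260$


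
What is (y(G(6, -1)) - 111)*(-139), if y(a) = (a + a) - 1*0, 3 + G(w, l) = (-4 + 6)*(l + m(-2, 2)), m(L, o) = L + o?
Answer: 16819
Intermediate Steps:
G(w, l) = -3 + 2*l (G(w, l) = -3 + (-4 + 6)*(l + (-2 + 2)) = -3 + 2*(l + 0) = -3 + 2*l)
y(a) = 2*a (y(a) = 2*a + 0 = 2*a)
(y(G(6, -1)) - 111)*(-139) = (2*(-3 + 2*(-1)) - 111)*(-139) = (2*(-3 - 2) - 111)*(-139) = (2*(-5) - 111)*(-139) = (-10 - 111)*(-139) = -121*(-139) = 16819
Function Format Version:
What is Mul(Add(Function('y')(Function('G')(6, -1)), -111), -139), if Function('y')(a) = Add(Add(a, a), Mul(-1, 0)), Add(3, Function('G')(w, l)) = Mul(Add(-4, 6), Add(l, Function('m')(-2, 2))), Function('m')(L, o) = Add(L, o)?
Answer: 16819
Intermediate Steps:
Function('G')(w, l) = Add(-3, Mul(2, l)) (Function('G')(w, l) = Add(-3, Mul(Add(-4, 6), Add(l, Add(-2, 2)))) = Add(-3, Mul(2, Add(l, 0))) = Add(-3, Mul(2, l)))
Function('y')(a) = Mul(2, a) (Function('y')(a) = Add(Mul(2, a), 0) = Mul(2, a))
Mul(Add(Function('y')(Function('G')(6, -1)), -111), -139) = Mul(Add(Mul(2, Add(-3, Mul(2, -1))), -111), -139) = Mul(Add(Mul(2, Add(-3, -2)), -111), -139) = Mul(Add(Mul(2, -5), -111), -139) = Mul(Add(-10, -111), -139) = Mul(-121, -139) = 16819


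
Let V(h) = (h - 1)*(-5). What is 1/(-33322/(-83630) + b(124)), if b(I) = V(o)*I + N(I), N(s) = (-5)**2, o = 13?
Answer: -41815/310041564 ≈ -0.00013487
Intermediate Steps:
N(s) = 25
V(h) = 5 - 5*h (V(h) = (-1 + h)*(-5) = 5 - 5*h)
b(I) = 25 - 60*I (b(I) = (5 - 5*13)*I + 25 = (5 - 65)*I + 25 = -60*I + 25 = 25 - 60*I)
1/(-33322/(-83630) + b(124)) = 1/(-33322/(-83630) + (25 - 60*124)) = 1/(-33322*(-1/83630) + (25 - 7440)) = 1/(16661/41815 - 7415) = 1/(-310041564/41815) = -41815/310041564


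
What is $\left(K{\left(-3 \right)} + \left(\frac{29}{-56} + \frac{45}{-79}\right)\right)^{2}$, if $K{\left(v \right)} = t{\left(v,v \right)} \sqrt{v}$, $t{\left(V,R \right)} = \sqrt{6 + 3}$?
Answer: $\frac{\left(-4811 + 13272 i \sqrt{3}\right)^{2}}{19571776} \approx -25.817 - 11.301 i$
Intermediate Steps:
$t{\left(V,R \right)} = 3$ ($t{\left(V,R \right)} = \sqrt{9} = 3$)
$K{\left(v \right)} = 3 \sqrt{v}$
$\left(K{\left(-3 \right)} + \left(\frac{29}{-56} + \frac{45}{-79}\right)\right)^{2} = \left(3 \sqrt{-3} + \left(\frac{29}{-56} + \frac{45}{-79}\right)\right)^{2} = \left(3 i \sqrt{3} + \left(29 \left(- \frac{1}{56}\right) + 45 \left(- \frac{1}{79}\right)\right)\right)^{2} = \left(3 i \sqrt{3} - \frac{4811}{4424}\right)^{2} = \left(- \frac{4811}{4424} + 3 i \sqrt{3}\right)^{2}$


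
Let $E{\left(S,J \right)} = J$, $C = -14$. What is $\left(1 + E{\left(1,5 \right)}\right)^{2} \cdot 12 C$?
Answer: $-6048$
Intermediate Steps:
$\left(1 + E{\left(1,5 \right)}\right)^{2} \cdot 12 C = \left(1 + 5\right)^{2} \cdot 12 \left(-14\right) = 6^{2} \cdot 12 \left(-14\right) = 36 \cdot 12 \left(-14\right) = 432 \left(-14\right) = -6048$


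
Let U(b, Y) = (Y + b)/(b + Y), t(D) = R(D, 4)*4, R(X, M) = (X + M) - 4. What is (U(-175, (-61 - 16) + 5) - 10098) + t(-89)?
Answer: -10453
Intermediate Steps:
R(X, M) = -4 + M + X (R(X, M) = (M + X) - 4 = -4 + M + X)
t(D) = 4*D (t(D) = (-4 + 4 + D)*4 = D*4 = 4*D)
U(b, Y) = 1 (U(b, Y) = (Y + b)/(Y + b) = 1)
(U(-175, (-61 - 16) + 5) - 10098) + t(-89) = (1 - 10098) + 4*(-89) = -10097 - 356 = -10453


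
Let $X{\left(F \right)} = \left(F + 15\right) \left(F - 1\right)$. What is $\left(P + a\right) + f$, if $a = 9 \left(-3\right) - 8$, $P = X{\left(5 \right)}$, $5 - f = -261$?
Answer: $311$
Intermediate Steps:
$f = 266$ ($f = 5 - -261 = 5 + 261 = 266$)
$X{\left(F \right)} = \left(-1 + F\right) \left(15 + F\right)$ ($X{\left(F \right)} = \left(15 + F\right) \left(-1 + F\right) = \left(-1 + F\right) \left(15 + F\right)$)
$P = 80$ ($P = -15 + 5^{2} + 14 \cdot 5 = -15 + 25 + 70 = 80$)
$a = -35$ ($a = -27 - 8 = -35$)
$\left(P + a\right) + f = \left(80 - 35\right) + 266 = 45 + 266 = 311$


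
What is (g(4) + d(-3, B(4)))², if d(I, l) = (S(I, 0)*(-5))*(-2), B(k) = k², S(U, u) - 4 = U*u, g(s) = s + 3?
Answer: 2209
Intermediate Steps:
g(s) = 3 + s
S(U, u) = 4 + U*u
d(I, l) = 40 (d(I, l) = ((4 + I*0)*(-5))*(-2) = ((4 + 0)*(-5))*(-2) = (4*(-5))*(-2) = -20*(-2) = 40)
(g(4) + d(-3, B(4)))² = ((3 + 4) + 40)² = (7 + 40)² = 47² = 2209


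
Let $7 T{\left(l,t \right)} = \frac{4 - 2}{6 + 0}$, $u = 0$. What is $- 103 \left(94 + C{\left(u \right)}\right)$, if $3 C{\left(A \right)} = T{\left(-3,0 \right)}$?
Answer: $- \frac{610069}{63} \approx -9683.6$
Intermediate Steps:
$T{\left(l,t \right)} = \frac{1}{21}$ ($T{\left(l,t \right)} = \frac{\left(4 - 2\right) \frac{1}{6 + 0}}{7} = \frac{2 \cdot \frac{1}{6}}{7} = \frac{1}{7} \cdot \frac{1}{3} = \frac{1}{21}$)
$C{\left(A \right)} = \frac{1}{63}$ ($C{\left(A \right)} = \frac{1}{3} \cdot \frac{1}{21} = \frac{1}{63}$)
$- 103 \left(94 + C{\left(u \right)}\right) = - 103 \left(94 + \frac{1}{63}\right) = \left(-103\right) \frac{5923}{63} = - \frac{610069}{63}$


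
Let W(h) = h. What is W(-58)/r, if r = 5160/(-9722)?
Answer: 140969/1290 ≈ 109.28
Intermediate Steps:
r = -2580/4861 (r = 5160*(-1/9722) = -2580/4861 ≈ -0.53076)
W(-58)/r = -58/(-2580/4861) = -58*(-4861/2580) = 140969/1290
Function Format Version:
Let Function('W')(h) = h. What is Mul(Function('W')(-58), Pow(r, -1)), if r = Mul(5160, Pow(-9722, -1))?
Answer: Rational(140969, 1290) ≈ 109.28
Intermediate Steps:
r = Rational(-2580, 4861) (r = Mul(5160, Rational(-1, 9722)) = Rational(-2580, 4861) ≈ -0.53076)
Mul(Function('W')(-58), Pow(r, -1)) = Mul(-58, Pow(Rational(-2580, 4861), -1)) = Mul(-58, Rational(-4861, 2580)) = Rational(140969, 1290)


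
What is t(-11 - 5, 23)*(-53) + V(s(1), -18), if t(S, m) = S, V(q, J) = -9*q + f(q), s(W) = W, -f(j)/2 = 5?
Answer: 829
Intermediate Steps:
f(j) = -10 (f(j) = -2*5 = -10)
V(q, J) = -10 - 9*q (V(q, J) = -9*q - 10 = -10 - 9*q)
t(-11 - 5, 23)*(-53) + V(s(1), -18) = (-11 - 5)*(-53) + (-10 - 9*1) = -16*(-53) + (-10 - 9) = 848 - 19 = 829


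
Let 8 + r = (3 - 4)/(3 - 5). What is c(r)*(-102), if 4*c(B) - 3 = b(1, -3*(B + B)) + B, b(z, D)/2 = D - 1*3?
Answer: -8109/4 ≈ -2027.3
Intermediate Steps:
r = -15/2 (r = -8 + (3 - 4)/(3 - 5) = -8 - 1/(-2) = -8 - 1*(-1/2) = -8 + 1/2 = -15/2 ≈ -7.5000)
b(z, D) = -6 + 2*D (b(z, D) = 2*(D - 1*3) = 2*(D - 3) = 2*(-3 + D) = -6 + 2*D)
c(B) = -3/4 - 11*B/4 (c(B) = 3/4 + ((-6 + 2*(-3*(B + B))) + B)/4 = 3/4 + ((-6 + 2*(-6*B)) + B)/4 = 3/4 + ((-6 - 12*B) + B)/4 = 3/4 + (-6 - 11*B)/4 = 3/4 + (-3/2 - 11*B/4) = -3/4 - 11*B/4)
c(r)*(-102) = (-3/4 - 11/4*(-15/2))*(-102) = (-3/4 + 165/8)*(-102) = (159/8)*(-102) = -8109/4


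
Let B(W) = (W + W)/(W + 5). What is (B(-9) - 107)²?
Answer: 42025/4 ≈ 10506.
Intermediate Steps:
B(W) = 2*W/(5 + W) (B(W) = (2*W)/(5 + W) = 2*W/(5 + W))
(B(-9) - 107)² = (2*(-9)/(5 - 9) - 107)² = (2*(-9)/(-4) - 107)² = (2*(-9)*(-¼) - 107)² = (9/2 - 107)² = (-205/2)² = 42025/4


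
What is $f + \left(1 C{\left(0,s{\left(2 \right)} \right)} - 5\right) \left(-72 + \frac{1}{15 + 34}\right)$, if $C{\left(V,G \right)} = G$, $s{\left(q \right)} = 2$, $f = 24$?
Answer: $\frac{11757}{49} \approx 239.94$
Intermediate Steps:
$f + \left(1 C{\left(0,s{\left(2 \right)} \right)} - 5\right) \left(-72 + \frac{1}{15 + 34}\right) = 24 + \left(1 \cdot 2 - 5\right) \left(-72 + \frac{1}{15 + 34}\right) = 24 + \left(2 - 5\right) \left(-72 + \frac{1}{49}\right) = 24 - 3 \left(-72 + \frac{1}{49}\right) = 24 - - \frac{10581}{49} = 24 + \frac{10581}{49} = \frac{11757}{49}$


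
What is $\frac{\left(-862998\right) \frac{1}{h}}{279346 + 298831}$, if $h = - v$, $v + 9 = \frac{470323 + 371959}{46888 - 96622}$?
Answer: $- \frac{10730085633}{186445893544} \approx -0.057551$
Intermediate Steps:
$v = - \frac{644944}{24867}$ ($v = -9 + \frac{470323 + 371959}{46888 - 96622} = -9 + \frac{842282}{-49734} = -9 + 842282 \left(- \frac{1}{49734}\right) = -9 - \frac{421141}{24867} = - \frac{644944}{24867} \approx -25.936$)
$h = \frac{644944}{24867}$ ($h = \left(-1\right) \left(- \frac{644944}{24867}\right) = \frac{644944}{24867} \approx 25.936$)
$\frac{\left(-862998\right) \frac{1}{h}}{279346 + 298831} = \frac{\left(-862998\right) \frac{1}{\frac{644944}{24867}}}{279346 + 298831} = \frac{\left(-862998\right) \frac{24867}{644944}}{578177} = \left(- \frac{10730085633}{322472}\right) \frac{1}{578177} = - \frac{10730085633}{186445893544}$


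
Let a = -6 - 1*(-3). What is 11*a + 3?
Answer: -30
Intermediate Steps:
a = -3 (a = -6 + 3 = -3)
11*a + 3 = 11*(-3) + 3 = -33 + 3 = -30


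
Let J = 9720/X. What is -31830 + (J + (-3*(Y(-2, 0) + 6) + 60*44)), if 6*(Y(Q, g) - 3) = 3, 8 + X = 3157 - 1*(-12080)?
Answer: -889917633/30458 ≈ -29218.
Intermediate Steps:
X = 15229 (X = -8 + (3157 - 1*(-12080)) = -8 + (3157 + 12080) = -8 + 15237 = 15229)
Y(Q, g) = 7/2 (Y(Q, g) = 3 + (1/6)*3 = 3 + 1/2 = 7/2)
J = 9720/15229 ≈ 0.63826
-31830 + (J + (-3*(Y(-2, 0) + 6) + 60*44)) = -31830 + (9720/15229 + (-3*(7/2 + 6) + 60*44)) = -31830 + (9720/15229 + (-3*19/2 + 2640)) = -31830 + (9720/15229 + (-57/2 + 2640)) = -31830 + (9720/15229 + 5223/2) = -31830 + 79560507/30458 = -889917633/30458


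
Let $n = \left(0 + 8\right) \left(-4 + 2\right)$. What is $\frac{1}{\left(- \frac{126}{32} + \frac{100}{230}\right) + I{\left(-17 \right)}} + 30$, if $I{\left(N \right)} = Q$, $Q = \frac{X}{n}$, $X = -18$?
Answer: $\frac{25882}{875} \approx 29.579$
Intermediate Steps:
$n = -16$ ($n = 8 \left(-2\right) = -16$)
$Q = \frac{9}{8}$ ($Q = - \frac{18}{-16} = \left(-18\right) \left(- \frac{1}{16}\right) = \frac{9}{8} \approx 1.125$)
$I{\left(N \right)} = \frac{9}{8}$
$\frac{1}{\left(- \frac{126}{32} + \frac{100}{230}\right) + I{\left(-17 \right)}} + 30 = \frac{1}{\left(- \frac{126}{32} + \frac{100}{230}\right) + \frac{9}{8}} + 30 = \frac{1}{\left(\left(-126\right) \frac{1}{32} + 100 \cdot \frac{1}{230}\right) + \frac{9}{8}} + 30 = \frac{1}{\left(- \frac{63}{16} + \frac{10}{23}\right) + \frac{9}{8}} + 30 = \frac{1}{- \frac{1289}{368} + \frac{9}{8}} + 30 = \frac{1}{- \frac{875}{368}} + 30 = - \frac{368}{875} + 30 = \frac{25882}{875}$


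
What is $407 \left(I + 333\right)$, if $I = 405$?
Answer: $300366$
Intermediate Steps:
$407 \left(I + 333\right) = 407 \left(405 + 333\right) = 407 \cdot 738 = 300366$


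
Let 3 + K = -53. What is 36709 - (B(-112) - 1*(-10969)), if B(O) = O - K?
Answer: 25796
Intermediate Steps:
K = -56 (K = -3 - 53 = -56)
B(O) = 56 + O (B(O) = O - 1*(-56) = O + 56 = 56 + O)
36709 - (B(-112) - 1*(-10969)) = 36709 - ((56 - 112) - 1*(-10969)) = 36709 - (-56 + 10969) = 36709 - 1*10913 = 36709 - 10913 = 25796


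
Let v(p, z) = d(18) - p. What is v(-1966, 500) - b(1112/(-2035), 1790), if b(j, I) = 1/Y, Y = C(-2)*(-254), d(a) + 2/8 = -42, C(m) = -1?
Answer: 977263/508 ≈ 1923.7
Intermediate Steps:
d(a) = -169/4 (d(a) = -1/4 - 42 = -169/4)
v(p, z) = -169/4 - p
Y = 254 (Y = -1*(-254) = 254)
b(j, I) = 1/254
v(-1966, 500) - b(1112/(-2035), 1790) = (-169/4 - 1*(-1966)) - 1*1/254 = (-169/4 + 1966) - 1/254 = 7695/4 - 1/254 = 977263/508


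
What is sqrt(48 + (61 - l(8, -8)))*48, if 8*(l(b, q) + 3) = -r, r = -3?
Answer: 12*sqrt(1786) ≈ 507.13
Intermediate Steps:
l(b, q) = -21/8 (l(b, q) = -3 + (-1*(-3))/8 = -3 + (1/8)*3 = -3 + 3/8 = -21/8)
sqrt(48 + (61 - l(8, -8)))*48 = sqrt(48 + (61 - 1*(-21/8)))*48 = sqrt(48 + (61 + 21/8))*48 = sqrt(48 + 509/8)*48 = sqrt(893/8)*48 = (sqrt(1786)/4)*48 = 12*sqrt(1786)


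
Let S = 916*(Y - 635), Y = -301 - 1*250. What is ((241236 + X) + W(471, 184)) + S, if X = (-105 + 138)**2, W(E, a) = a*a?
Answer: -810195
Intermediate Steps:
W(E, a) = a**2
Y = -551 (Y = -301 - 250 = -551)
X = 1089 (X = 33**2 = 1089)
S = -1086376 (S = 916*(-551 - 635) = 916*(-1186) = -1086376)
((241236 + X) + W(471, 184)) + S = ((241236 + 1089) + 184**2) - 1086376 = (242325 + 33856) - 1086376 = 276181 - 1086376 = -810195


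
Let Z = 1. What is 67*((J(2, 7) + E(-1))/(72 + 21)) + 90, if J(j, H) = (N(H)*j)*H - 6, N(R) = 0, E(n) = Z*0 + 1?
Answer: 8035/93 ≈ 86.398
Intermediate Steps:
E(n) = 1 (E(n) = 1*0 + 1 = 0 + 1 = 1)
J(j, H) = -6 (J(j, H) = (0*j)*H - 6 = 0*H - 6 = 0 - 6 = -6)
67*((J(2, 7) + E(-1))/(72 + 21)) + 90 = 67*((-6 + 1)/(72 + 21)) + 90 = 67*(-5/93) + 90 = -335/93 + 90 = 8035/93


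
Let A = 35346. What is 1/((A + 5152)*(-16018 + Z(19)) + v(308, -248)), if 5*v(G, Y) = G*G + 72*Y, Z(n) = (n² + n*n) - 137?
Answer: -5/3124951162 ≈ -1.6000e-9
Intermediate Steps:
Z(n) = -137 + 2*n² (Z(n) = (n² + n²) - 137 = 2*n² - 137 = -137 + 2*n²)
v(G, Y) = G²/5 + 72*Y/5 (v(G, Y) = (G*G + 72*Y)/5 = (G² + 72*Y)/5 = G²/5 + 72*Y/5)
1/((A + 5152)*(-16018 + Z(19)) + v(308, -248)) = 1/((35346 + 5152)*(-16018 + (-137 + 2*19²)) + ((⅕)*308² + (72/5)*(-248))) = 1/(40498*(-16018 + (-137 + 2*361)) + ((⅕)*94864 - 17856/5)) = 1/(40498*(-16018 + (-137 + 722)) + (94864/5 - 17856/5)) = 1/(40498*(-16018 + 585) + 77008/5) = 1/(40498*(-15433) + 77008/5) = 1/(-625005634 + 77008/5) = 1/(-3124951162/5) = -5/3124951162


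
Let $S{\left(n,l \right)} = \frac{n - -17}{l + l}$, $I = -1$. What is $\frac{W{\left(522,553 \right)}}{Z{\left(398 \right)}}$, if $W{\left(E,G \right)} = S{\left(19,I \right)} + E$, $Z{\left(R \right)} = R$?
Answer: $\frac{252}{199} \approx 1.2663$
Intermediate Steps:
$S{\left(n,l \right)} = \frac{17 + n}{2 l}$ ($S{\left(n,l \right)} = \frac{n + 17}{2 l} = \left(17 + n\right) \frac{1}{2 l} = \frac{17 + n}{2 l}$)
$W{\left(E,G \right)} = -18 + E$ ($W{\left(E,G \right)} = \frac{17 + 19}{2 \left(-1\right)} + E = \frac{1}{2} \left(-1\right) 36 + E = -18 + E$)
$\frac{W{\left(522,553 \right)}}{Z{\left(398 \right)}} = \frac{-18 + 522}{398} = 504 \cdot \frac{1}{398} = \frac{252}{199}$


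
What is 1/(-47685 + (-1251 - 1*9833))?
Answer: -1/58769 ≈ -1.7016e-5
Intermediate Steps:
1/(-47685 + (-1251 - 1*9833)) = 1/(-47685 + (-1251 - 9833)) = 1/(-47685 - 11084) = 1/(-58769) = -1/58769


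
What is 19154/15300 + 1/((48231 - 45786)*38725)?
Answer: 12090340097/9657627750 ≈ 1.2519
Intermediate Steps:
19154/15300 + 1/((48231 - 45786)*38725) = 19154*(1/15300) + (1/38725)/2445 = 9577/7650 + (1/2445)*(1/38725) = 9577/7650 + 1/94682625 = 12090340097/9657627750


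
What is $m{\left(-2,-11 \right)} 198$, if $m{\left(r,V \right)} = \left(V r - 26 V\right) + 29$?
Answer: $66726$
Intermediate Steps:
$m{\left(r,V \right)} = 29 - 26 V + V r$ ($m{\left(r,V \right)} = \left(- 26 V + V r\right) + 29 = 29 - 26 V + V r$)
$m{\left(-2,-11 \right)} 198 = \left(29 - -286 - -22\right) 198 = \left(29 + 286 + 22\right) 198 = 337 \cdot 198 = 66726$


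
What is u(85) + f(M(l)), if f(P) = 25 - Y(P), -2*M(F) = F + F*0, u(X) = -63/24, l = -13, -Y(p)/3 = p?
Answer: 335/8 ≈ 41.875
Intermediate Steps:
Y(p) = -3*p
u(X) = -21/8 (u(X) = -63*1/24 = -21/8)
M(F) = -F/2 (M(F) = -(F + F*0)/2 = -(F + 0)/2 = -F/2)
f(P) = 25 + 3*P (f(P) = 25 - (-3)*P = 25 + 3*P)
u(85) + f(M(l)) = -21/8 + (25 + 3*(-½*(-13))) = -21/8 + (25 + 3*(13/2)) = -21/8 + (25 + 39/2) = -21/8 + 89/2 = 335/8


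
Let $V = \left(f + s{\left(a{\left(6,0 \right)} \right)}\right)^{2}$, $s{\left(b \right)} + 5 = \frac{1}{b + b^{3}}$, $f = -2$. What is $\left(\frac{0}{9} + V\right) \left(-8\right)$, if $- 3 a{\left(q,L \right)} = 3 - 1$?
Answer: $- \frac{87362}{169} \approx -516.93$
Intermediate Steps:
$a{\left(q,L \right)} = - \frac{2}{3}$ ($a{\left(q,L \right)} = - \frac{3 - 1}{3} = \left(- \frac{1}{3}\right) 2 = - \frac{2}{3}$)
$s{\left(b \right)} = -5 + \frac{1}{b + b^{3}}$
$V = \frac{43681}{676}$ ($V = \left(-2 + \frac{1 - - \frac{10}{3} - 5 \left(- \frac{2}{3}\right)^{3}}{- \frac{2}{3} + \left(- \frac{2}{3}\right)^{3}}\right)^{2} = \left(-2 + \frac{1 + \frac{10}{3} - - \frac{40}{27}}{- \frac{2}{3} - \frac{8}{27}}\right)^{2} = \left(-2 + \frac{1 + \frac{10}{3} + \frac{40}{27}}{- \frac{26}{27}}\right)^{2} = \left(-2 - \frac{157}{26}\right)^{2} = \left(- \frac{209}{26}\right)^{2} = \frac{43681}{676} \approx 64.617$)
$\left(\frac{0}{9} + V\right) \left(-8\right) = \left(\frac{0}{9} + \frac{43681}{676}\right) \left(-8\right) = \left(0 \cdot \frac{1}{9} + \frac{43681}{676}\right) \left(-8\right) = \left(0 + \frac{43681}{676}\right) \left(-8\right) = \frac{43681}{676} \left(-8\right) = - \frac{87362}{169}$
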